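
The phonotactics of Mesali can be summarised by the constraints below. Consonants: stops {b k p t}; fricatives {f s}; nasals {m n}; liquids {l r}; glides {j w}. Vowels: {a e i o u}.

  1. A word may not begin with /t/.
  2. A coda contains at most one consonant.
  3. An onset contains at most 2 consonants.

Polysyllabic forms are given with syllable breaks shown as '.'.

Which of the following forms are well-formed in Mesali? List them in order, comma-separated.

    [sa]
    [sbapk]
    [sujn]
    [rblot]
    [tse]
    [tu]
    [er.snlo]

[sa]

[sa] — σ1 onset /s/, coda /∅/ ok → well-formed
[sbapk] — violates constraint 2: syllable 1 coda /pk/ has 2 consonants (> 1) → ill-formed
[sujn] — violates constraint 2: syllable 1 coda /jn/ has 2 consonants (> 1) → ill-formed
[rblot] — violates constraint 3: syllable 1 onset /rbl/ has 3 consonants (> 2) → ill-formed
[tse] — violates constraint 1: word begins with /t/ → ill-formed
[tu] — violates constraint 1: word begins with /t/ → ill-formed
[er.snlo] — violates constraint 3: syllable 2 onset /snl/ has 3 consonants (> 2) → ill-formed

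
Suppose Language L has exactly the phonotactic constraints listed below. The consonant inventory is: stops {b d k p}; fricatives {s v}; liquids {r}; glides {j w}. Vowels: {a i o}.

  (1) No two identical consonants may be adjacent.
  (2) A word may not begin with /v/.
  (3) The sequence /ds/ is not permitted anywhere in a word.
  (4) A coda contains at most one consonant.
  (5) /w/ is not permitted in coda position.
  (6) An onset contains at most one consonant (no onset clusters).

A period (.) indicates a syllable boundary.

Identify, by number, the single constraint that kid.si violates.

kid.si: contains banned sequence /ds/.
This is a violation of constraint 3: "The sequence /ds/ is not permitted anywhere in a word."
The remaining constraints (1, 2, 4, 5, 6) are satisfied.

3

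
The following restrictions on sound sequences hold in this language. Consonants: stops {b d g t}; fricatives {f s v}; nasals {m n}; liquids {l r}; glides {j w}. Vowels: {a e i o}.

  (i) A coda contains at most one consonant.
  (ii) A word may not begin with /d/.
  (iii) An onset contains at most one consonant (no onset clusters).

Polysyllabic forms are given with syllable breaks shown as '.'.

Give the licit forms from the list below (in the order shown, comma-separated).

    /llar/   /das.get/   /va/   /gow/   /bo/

/llar/ — violates constraint (iii): syllable 1 onset /ll/ has 2 consonants (> 1) → illicit
/das.get/ — violates constraint (ii): word begins with /d/ → illicit
/va/ — σ1 onset /v/, coda /∅/ ok → licit
/gow/ — σ1 onset /g/, coda /w/ ok → licit
/bo/ — σ1 onset /b/, coda /∅/ ok → licit

/va/, /gow/, /bo/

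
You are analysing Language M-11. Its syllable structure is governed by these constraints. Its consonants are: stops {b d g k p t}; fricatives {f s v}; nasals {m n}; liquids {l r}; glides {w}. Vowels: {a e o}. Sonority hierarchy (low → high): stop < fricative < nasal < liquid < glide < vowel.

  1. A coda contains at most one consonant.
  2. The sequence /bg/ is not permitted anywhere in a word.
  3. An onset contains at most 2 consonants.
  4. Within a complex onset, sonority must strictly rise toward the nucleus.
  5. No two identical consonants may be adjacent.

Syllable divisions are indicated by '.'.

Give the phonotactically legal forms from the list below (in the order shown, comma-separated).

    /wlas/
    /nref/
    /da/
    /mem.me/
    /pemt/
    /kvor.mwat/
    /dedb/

/wlas/ — violates constraint 4: syllable 1 onset /wl/: /w/ (glide, 5) → /l/ (liquid, 4) does not rise → phonotactically illegal
/nref/ — σ1 onset /nr/ (3→4 rises), coda /f/ ok → phonotactically legal
/da/ — σ1 onset /d/, coda /∅/ ok → phonotactically legal
/mem.me/ — violates constraint 5: adjacent identical consonants /mm/ → phonotactically illegal
/pemt/ — violates constraint 1: syllable 1 coda /mt/ has 2 consonants (> 1) → phonotactically illegal
/kvor.mwat/ — σ1 onset /kv/ (1→2 rises), coda /r/ ok; σ2 onset /mw/ (3→5 rises), coda /t/ ok → phonotactically legal
/dedb/ — violates constraint 1: syllable 1 coda /db/ has 2 consonants (> 1) → phonotactically illegal

/nref/, /da/, /kvor.mwat/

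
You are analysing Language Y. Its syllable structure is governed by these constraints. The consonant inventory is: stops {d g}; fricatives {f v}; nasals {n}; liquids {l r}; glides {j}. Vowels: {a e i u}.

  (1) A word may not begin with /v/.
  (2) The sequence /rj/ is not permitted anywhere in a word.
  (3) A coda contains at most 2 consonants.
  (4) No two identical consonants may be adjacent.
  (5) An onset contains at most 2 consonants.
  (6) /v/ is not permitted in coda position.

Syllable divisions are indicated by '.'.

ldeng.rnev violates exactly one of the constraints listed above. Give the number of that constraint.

6

ldeng.rnev: syllable 2 coda contains /v/.
This is a violation of constraint 6: "/v/ is not permitted in coda position."
The remaining constraints (1, 2, 3, 4, 5) are satisfied.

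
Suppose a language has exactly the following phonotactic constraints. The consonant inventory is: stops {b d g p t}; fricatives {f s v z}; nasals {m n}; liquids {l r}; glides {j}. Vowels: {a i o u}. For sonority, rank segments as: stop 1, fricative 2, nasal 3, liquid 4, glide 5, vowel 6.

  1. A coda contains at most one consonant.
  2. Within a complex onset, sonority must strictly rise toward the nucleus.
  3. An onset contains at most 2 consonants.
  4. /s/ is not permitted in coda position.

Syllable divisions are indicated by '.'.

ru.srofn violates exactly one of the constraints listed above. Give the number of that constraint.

ru.srofn: syllable 2 coda /fn/ has 2 consonants (> 1).
This is a violation of constraint 1: "A coda contains at most one consonant."
The remaining constraints (2, 3, 4) are satisfied.

1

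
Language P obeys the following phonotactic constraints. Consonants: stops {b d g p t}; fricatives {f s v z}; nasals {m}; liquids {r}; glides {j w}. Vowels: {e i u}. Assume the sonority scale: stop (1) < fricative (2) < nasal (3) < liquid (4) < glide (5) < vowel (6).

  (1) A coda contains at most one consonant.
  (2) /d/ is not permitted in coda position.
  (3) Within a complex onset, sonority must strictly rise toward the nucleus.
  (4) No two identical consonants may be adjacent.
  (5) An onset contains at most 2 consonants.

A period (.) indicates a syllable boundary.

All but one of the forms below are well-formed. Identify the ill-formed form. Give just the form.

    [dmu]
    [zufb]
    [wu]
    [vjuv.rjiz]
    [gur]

[dmu] — σ1 onset /dm/ (1→3 rises), coda /∅/ ok → well-formed
[zufb] — violates constraint 1: syllable 1 coda /fb/ has 2 consonants (> 1) → ill-formed
[wu] — σ1 onset /w/, coda /∅/ ok → well-formed
[vjuv.rjiz] — σ1 onset /vj/ (2→5 rises), coda /v/ ok; σ2 onset /rj/ (4→5 rises), coda /z/ ok → well-formed
[gur] — σ1 onset /g/, coda /r/ ok → well-formed

[zufb]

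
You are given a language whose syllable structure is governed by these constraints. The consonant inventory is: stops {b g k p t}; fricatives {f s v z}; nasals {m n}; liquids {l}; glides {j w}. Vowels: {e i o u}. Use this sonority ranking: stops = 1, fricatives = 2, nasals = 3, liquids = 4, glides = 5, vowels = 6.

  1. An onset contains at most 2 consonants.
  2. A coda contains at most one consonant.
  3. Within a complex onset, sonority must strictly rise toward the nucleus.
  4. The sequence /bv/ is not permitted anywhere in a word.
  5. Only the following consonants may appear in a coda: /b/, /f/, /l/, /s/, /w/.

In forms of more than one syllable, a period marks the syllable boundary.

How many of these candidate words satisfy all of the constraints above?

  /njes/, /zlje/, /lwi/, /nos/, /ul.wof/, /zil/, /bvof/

/njes/ — σ1 onset /nj/ (3→5 rises), coda /s/ ok → permitted
/zlje/ — violates constraint 1: syllable 1 onset /zlj/ has 3 consonants (> 2) → not permitted
/lwi/ — σ1 onset /lw/ (4→5 rises), coda /∅/ ok → permitted
/nos/ — σ1 onset /n/, coda /s/ ok → permitted
/ul.wof/ — σ1 onset /∅/, coda /l/ ok; σ2 onset /w/, coda /f/ ok → permitted
/zil/ — σ1 onset /z/, coda /l/ ok → permitted
/bvof/ — violates constraint 4: contains banned sequence /bv/ → not permitted
Permitted: /njes/, /lwi/, /nos/, /ul.wof/, /zil/ → 5.

5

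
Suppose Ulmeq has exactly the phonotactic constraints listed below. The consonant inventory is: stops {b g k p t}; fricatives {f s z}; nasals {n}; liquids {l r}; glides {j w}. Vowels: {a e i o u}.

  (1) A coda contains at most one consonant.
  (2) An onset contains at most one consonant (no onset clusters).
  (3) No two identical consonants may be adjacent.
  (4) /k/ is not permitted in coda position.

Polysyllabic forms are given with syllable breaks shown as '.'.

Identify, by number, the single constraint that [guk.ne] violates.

[guk.ne]: syllable 1 coda contains /k/.
This is a violation of constraint 4: "/k/ is not permitted in coda position."
The remaining constraints (1, 2, 3) are satisfied.

4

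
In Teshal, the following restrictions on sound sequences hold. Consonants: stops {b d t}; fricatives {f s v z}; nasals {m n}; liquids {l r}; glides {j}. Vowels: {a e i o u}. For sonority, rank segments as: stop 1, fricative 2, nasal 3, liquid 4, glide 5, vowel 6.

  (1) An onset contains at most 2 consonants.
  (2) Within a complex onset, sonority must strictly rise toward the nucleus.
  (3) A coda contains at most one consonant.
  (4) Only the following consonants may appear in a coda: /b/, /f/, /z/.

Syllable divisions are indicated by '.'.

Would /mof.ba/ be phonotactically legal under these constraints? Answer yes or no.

yes

/mof.ba/ — σ1 onset /m/, coda /f/ ok; σ2 onset /b/, coda /∅/ ok → phonotactically legal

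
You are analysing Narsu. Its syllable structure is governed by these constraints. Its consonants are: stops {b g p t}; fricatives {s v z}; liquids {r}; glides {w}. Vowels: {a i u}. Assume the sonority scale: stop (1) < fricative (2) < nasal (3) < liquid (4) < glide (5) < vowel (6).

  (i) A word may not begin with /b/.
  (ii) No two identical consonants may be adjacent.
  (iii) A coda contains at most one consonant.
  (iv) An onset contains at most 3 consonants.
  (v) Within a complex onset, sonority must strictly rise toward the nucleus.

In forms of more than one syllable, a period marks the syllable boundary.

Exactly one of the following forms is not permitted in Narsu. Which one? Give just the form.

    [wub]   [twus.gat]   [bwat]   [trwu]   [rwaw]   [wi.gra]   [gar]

[wub] — σ1 onset /w/, coda /b/ ok → permitted
[twus.gat] — σ1 onset /tw/ (1→5 rises), coda /s/ ok; σ2 onset /g/, coda /t/ ok → permitted
[bwat] — violates constraint (i): word begins with /b/ → not permitted
[trwu] — σ1 onset /trw/ (1→4→5 rises), coda /∅/ ok → permitted
[rwaw] — σ1 onset /rw/ (4→5 rises), coda /w/ ok → permitted
[wi.gra] — σ1 onset /w/, coda /∅/ ok; σ2 onset /gr/ (1→4 rises), coda /∅/ ok → permitted
[gar] — σ1 onset /g/, coda /r/ ok → permitted

[bwat]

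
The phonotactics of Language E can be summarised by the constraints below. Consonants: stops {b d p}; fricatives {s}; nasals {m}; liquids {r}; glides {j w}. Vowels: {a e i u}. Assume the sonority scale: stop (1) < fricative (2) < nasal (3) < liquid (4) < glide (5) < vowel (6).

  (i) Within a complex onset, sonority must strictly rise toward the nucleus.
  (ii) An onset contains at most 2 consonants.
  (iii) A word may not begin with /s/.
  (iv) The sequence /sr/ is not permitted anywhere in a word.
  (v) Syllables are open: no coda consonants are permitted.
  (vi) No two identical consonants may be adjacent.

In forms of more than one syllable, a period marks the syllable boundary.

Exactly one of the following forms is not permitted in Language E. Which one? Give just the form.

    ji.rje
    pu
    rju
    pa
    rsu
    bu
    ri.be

ji.rje — σ1 onset /j/, coda /∅/ ok; σ2 onset /rj/ (4→5 rises), coda /∅/ ok → permitted
pu — σ1 onset /p/, coda /∅/ ok → permitted
rju — σ1 onset /rj/ (4→5 rises), coda /∅/ ok → permitted
pa — σ1 onset /p/, coda /∅/ ok → permitted
rsu — violates constraint (i): syllable 1 onset /rs/: /r/ (liquid, 4) → /s/ (fricative, 2) does not rise → not permitted
bu — σ1 onset /b/, coda /∅/ ok → permitted
ri.be — σ1 onset /r/, coda /∅/ ok; σ2 onset /b/, coda /∅/ ok → permitted

rsu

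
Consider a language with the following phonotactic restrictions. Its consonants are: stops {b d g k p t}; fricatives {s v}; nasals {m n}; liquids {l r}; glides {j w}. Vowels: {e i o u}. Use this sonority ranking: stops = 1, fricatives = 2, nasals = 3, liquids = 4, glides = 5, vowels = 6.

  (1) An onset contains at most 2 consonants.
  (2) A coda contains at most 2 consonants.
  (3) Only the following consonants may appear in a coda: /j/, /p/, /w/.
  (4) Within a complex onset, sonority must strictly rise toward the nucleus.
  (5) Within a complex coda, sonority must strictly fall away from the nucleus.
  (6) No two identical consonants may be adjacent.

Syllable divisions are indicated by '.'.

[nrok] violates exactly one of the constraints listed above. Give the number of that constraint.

[nrok]: syllable 1 coda contains /k/, which is not a licensed coda consonant.
This is a violation of constraint 3: "Only the following consonants may appear in a coda: /j/, /p/, /w/."
The remaining constraints (1, 2, 4, 5, 6) are satisfied.

3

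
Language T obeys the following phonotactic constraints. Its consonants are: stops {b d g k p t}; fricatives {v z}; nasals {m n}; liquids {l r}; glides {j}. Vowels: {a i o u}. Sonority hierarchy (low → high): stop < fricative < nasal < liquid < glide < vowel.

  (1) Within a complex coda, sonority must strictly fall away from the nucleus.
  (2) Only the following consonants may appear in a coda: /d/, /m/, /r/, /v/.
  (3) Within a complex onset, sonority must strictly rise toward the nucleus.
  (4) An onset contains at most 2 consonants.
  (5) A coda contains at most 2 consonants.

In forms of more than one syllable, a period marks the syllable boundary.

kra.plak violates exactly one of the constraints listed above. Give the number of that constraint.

2

kra.plak: syllable 2 coda contains /k/, which is not a licensed coda consonant.
This is a violation of constraint 2: "Only the following consonants may appear in a coda: /d/, /m/, /r/, /v/."
The remaining constraints (1, 3, 4, 5) are satisfied.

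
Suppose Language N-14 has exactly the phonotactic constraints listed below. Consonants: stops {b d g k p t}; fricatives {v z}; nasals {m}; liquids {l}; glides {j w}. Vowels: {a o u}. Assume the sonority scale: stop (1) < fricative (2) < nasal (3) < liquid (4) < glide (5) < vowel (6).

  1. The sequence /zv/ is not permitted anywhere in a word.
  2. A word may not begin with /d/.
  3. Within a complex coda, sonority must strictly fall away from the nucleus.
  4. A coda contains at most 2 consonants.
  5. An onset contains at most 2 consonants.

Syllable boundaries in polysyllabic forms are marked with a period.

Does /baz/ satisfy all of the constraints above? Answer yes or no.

yes

/baz/ — σ1 onset /b/, coda /z/ ok → phonotactically legal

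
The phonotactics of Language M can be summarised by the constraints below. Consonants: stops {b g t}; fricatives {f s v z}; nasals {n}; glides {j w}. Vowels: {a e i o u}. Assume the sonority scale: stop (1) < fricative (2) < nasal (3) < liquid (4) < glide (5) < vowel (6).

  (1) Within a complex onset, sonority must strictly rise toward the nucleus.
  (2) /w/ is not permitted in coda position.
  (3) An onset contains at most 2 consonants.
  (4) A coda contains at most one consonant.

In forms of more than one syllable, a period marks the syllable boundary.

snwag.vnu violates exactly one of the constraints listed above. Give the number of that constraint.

snwag.vnu: syllable 1 onset /snw/ has 3 consonants (> 2).
This is a violation of constraint 3: "An onset contains at most 2 consonants."
The remaining constraints (1, 2, 4) are satisfied.

3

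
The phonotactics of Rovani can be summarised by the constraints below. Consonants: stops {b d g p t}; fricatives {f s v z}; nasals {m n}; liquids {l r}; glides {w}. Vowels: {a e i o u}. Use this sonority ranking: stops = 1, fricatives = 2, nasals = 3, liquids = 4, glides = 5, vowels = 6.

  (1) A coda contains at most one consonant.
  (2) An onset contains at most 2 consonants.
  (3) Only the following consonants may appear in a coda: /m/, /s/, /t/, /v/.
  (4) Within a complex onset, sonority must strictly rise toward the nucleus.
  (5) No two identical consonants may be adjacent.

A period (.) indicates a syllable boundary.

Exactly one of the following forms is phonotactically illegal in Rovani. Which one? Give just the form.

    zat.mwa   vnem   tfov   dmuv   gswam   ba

zat.mwa — σ1 onset /z/, coda /t/ ok; σ2 onset /mw/ (3→5 rises), coda /∅/ ok → phonotactically legal
vnem — σ1 onset /vn/ (2→3 rises), coda /m/ ok → phonotactically legal
tfov — σ1 onset /tf/ (1→2 rises), coda /v/ ok → phonotactically legal
dmuv — σ1 onset /dm/ (1→3 rises), coda /v/ ok → phonotactically legal
gswam — violates constraint 2: syllable 1 onset /gsw/ has 3 consonants (> 2) → phonotactically illegal
ba — σ1 onset /b/, coda /∅/ ok → phonotactically legal

gswam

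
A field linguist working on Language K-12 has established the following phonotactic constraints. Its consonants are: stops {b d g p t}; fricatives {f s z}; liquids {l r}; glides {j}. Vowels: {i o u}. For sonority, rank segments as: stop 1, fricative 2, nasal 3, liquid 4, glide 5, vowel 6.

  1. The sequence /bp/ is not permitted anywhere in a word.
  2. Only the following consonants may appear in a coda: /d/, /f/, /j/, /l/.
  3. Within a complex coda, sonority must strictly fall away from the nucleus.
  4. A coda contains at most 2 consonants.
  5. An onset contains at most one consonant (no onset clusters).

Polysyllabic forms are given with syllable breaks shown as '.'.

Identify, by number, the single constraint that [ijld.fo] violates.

[ijld.fo]: syllable 1 coda /jld/ has 3 consonants (> 2).
This is a violation of constraint 4: "A coda contains at most 2 consonants."
The remaining constraints (1, 2, 3, 5) are satisfied.

4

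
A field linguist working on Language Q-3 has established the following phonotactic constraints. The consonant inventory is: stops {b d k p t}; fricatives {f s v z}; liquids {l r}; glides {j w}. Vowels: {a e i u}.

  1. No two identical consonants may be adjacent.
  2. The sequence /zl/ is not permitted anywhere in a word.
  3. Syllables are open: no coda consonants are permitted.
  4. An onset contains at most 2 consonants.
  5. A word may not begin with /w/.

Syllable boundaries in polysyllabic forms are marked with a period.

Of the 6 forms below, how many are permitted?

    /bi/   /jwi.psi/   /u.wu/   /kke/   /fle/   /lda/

5

/bi/ — σ1 onset /b/, coda /∅/ ok → permitted
/jwi.psi/ — σ1 onset /jw/ (2C), coda /∅/ ok; σ2 onset /ps/ (2C), coda /∅/ ok → permitted
/u.wu/ — σ1 onset /∅/, coda /∅/ ok; σ2 onset /w/, coda /∅/ ok → permitted
/kke/ — violates constraint 1: adjacent identical consonants /kk/ → not permitted
/fle/ — σ1 onset /fl/ (2C), coda /∅/ ok → permitted
/lda/ — σ1 onset /ld/ (2C), coda /∅/ ok → permitted
Permitted: /bi/, /jwi.psi/, /u.wu/, /fle/, /lda/ → 5.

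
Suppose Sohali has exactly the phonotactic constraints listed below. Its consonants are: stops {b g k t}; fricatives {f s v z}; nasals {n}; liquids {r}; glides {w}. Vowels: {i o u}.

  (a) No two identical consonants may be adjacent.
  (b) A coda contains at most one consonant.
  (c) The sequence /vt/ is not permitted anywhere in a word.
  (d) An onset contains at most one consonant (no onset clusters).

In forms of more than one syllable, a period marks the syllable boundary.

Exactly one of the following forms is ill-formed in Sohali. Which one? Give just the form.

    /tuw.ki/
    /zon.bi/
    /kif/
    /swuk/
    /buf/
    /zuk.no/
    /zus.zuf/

/tuw.ki/ — σ1 onset /t/, coda /w/ ok; σ2 onset /k/, coda /∅/ ok → well-formed
/zon.bi/ — σ1 onset /z/, coda /n/ ok; σ2 onset /b/, coda /∅/ ok → well-formed
/kif/ — σ1 onset /k/, coda /f/ ok → well-formed
/swuk/ — violates constraint (d): syllable 1 onset /sw/ has 2 consonants (> 1) → ill-formed
/buf/ — σ1 onset /b/, coda /f/ ok → well-formed
/zuk.no/ — σ1 onset /z/, coda /k/ ok; σ2 onset /n/, coda /∅/ ok → well-formed
/zus.zuf/ — σ1 onset /z/, coda /s/ ok; σ2 onset /z/, coda /f/ ok → well-formed

/swuk/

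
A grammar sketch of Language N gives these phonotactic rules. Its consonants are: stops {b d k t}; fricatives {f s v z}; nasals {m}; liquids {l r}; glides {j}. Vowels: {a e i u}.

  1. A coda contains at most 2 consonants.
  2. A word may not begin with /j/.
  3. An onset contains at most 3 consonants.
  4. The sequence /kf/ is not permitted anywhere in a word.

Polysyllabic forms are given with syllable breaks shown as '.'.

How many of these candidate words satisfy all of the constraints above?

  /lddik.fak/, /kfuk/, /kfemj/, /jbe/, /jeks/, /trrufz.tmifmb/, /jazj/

0

/lddik.fak/ — violates constraint 4: contains banned sequence /kf/ → illicit
/kfuk/ — violates constraint 4: contains banned sequence /kf/ → illicit
/kfemj/ — violates constraint 4: contains banned sequence /kf/ → illicit
/jbe/ — violates constraint 2: word begins with /j/ → illicit
/jeks/ — violates constraint 2: word begins with /j/ → illicit
/trrufz.tmifmb/ — violates constraint 1: syllable 2 coda /fmb/ has 3 consonants (> 2) → illicit
/jazj/ — violates constraint 2: word begins with /j/ → illicit
No form is licit → 0.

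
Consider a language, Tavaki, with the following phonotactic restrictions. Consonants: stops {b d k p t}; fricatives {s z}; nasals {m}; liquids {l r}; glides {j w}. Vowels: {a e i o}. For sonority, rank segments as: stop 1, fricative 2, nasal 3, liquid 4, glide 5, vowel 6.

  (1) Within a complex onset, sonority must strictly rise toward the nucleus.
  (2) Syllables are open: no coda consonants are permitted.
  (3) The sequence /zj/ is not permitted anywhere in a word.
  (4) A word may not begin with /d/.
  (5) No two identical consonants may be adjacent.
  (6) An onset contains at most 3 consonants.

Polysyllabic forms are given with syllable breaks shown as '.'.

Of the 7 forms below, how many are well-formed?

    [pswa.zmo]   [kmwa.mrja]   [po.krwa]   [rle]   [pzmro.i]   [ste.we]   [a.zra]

4

[pswa.zmo] — σ1 onset /psw/ (1→2→5 rises), coda /∅/ ok; σ2 onset /zm/ (2→3 rises), coda /∅/ ok → well-formed
[kmwa.mrja] — σ1 onset /kmw/ (1→3→5 rises), coda /∅/ ok; σ2 onset /mrj/ (3→4→5 rises), coda /∅/ ok → well-formed
[po.krwa] — σ1 onset /p/, coda /∅/ ok; σ2 onset /krw/ (1→4→5 rises), coda /∅/ ok → well-formed
[rle] — violates constraint 1: syllable 1 onset /rl/: /r/ (liquid, 4) → /l/ (liquid, 4) does not rise → ill-formed
[pzmro.i] — violates constraint 6: syllable 1 onset /pzmr/ has 4 consonants (> 3) → ill-formed
[ste.we] — violates constraint 1: syllable 1 onset /st/: /s/ (fricative, 2) → /t/ (stop, 1) does not rise → ill-formed
[a.zra] — σ1 onset /∅/, coda /∅/ ok; σ2 onset /zr/ (2→4 rises), coda /∅/ ok → well-formed
Well-formed: [pswa.zmo], [kmwa.mrja], [po.krwa], [a.zra] → 4.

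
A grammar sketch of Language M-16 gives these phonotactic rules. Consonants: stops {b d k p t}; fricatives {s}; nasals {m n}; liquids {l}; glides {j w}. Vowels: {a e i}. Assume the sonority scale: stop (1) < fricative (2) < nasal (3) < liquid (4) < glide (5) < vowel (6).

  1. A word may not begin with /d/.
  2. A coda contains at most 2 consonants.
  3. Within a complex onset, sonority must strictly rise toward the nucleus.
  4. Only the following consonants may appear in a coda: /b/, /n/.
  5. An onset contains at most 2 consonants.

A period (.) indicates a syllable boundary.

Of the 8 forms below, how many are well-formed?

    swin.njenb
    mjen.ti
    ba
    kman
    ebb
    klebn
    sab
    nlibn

8

swin.njenb — σ1 onset /sw/ (2→5 rises), coda /n/ ok; σ2 onset /nj/ (3→5 rises), coda /nb/ (2C) ok → well-formed
mjen.ti — σ1 onset /mj/ (3→5 rises), coda /n/ ok; σ2 onset /t/, coda /∅/ ok → well-formed
ba — σ1 onset /b/, coda /∅/ ok → well-formed
kman — σ1 onset /km/ (1→3 rises), coda /n/ ok → well-formed
ebb — σ1 onset /∅/, coda /bb/ (2C) ok → well-formed
klebn — σ1 onset /kl/ (1→4 rises), coda /bn/ (2C) ok → well-formed
sab — σ1 onset /s/, coda /b/ ok → well-formed
nlibn — σ1 onset /nl/ (3→4 rises), coda /bn/ (2C) ok → well-formed
Well-formed: swin.njenb, mjen.ti, ba, kman, ebb, klebn, sab, nlibn → 8.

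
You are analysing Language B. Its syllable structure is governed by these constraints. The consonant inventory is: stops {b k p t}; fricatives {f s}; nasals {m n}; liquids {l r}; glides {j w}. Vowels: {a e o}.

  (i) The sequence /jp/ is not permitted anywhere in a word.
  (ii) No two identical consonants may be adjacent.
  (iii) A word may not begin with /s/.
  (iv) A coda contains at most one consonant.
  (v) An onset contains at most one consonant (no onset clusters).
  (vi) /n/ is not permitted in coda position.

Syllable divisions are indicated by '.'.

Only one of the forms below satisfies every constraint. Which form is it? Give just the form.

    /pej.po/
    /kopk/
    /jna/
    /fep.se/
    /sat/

/pej.po/ — violates constraint (i): contains banned sequence /jp/ → phonotactically illegal
/kopk/ — violates constraint (iv): syllable 1 coda /pk/ has 2 consonants (> 1) → phonotactically illegal
/jna/ — violates constraint (v): syllable 1 onset /jn/ has 2 consonants (> 1) → phonotactically illegal
/fep.se/ — σ1 onset /f/, coda /p/ ok; σ2 onset /s/, coda /∅/ ok → phonotactically legal
/sat/ — violates constraint (iii): word begins with /s/ → phonotactically illegal

/fep.se/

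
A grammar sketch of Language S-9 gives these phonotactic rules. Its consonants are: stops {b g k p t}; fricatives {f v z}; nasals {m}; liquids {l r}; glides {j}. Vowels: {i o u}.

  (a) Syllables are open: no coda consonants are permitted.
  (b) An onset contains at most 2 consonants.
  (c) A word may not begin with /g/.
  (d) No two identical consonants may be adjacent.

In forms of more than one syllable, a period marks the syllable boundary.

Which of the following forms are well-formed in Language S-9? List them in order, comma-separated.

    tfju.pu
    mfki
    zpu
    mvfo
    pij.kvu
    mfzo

tfju.pu — violates constraint (b): syllable 1 onset /tfj/ has 3 consonants (> 2) → ill-formed
mfki — violates constraint (b): syllable 1 onset /mfk/ has 3 consonants (> 2) → ill-formed
zpu — σ1 onset /zp/ (2C), coda /∅/ ok → well-formed
mvfo — violates constraint (b): syllable 1 onset /mvf/ has 3 consonants (> 2) → ill-formed
pij.kvu — violates constraint (a): syllable 1 coda /j/ has 1 consonant (> 0) → ill-formed
mfzo — violates constraint (b): syllable 1 onset /mfz/ has 3 consonants (> 2) → ill-formed

zpu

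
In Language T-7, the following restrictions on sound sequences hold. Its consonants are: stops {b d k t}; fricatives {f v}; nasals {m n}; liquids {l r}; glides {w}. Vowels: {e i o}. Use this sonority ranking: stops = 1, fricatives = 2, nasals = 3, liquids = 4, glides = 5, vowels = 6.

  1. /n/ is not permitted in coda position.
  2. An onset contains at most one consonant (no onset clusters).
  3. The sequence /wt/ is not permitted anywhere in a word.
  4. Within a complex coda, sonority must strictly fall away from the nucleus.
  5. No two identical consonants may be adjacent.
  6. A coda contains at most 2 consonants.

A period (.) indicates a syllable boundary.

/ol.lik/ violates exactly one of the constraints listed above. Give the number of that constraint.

5

/ol.lik/: adjacent identical consonants /ll/.
This is a violation of constraint 5: "No two identical consonants may be adjacent."
The remaining constraints (1, 2, 3, 4, 6) are satisfied.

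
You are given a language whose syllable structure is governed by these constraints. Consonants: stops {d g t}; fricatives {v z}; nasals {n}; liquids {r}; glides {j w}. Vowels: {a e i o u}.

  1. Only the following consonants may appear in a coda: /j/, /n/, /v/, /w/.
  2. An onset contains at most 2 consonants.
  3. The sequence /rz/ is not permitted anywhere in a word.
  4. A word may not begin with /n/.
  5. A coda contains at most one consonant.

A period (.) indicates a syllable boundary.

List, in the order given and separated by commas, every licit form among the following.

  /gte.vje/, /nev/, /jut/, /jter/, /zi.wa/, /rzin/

/gte.vje/, /zi.wa/

/gte.vje/ — σ1 onset /gt/ (2C), coda /∅/ ok; σ2 onset /vj/ (2C), coda /∅/ ok → licit
/nev/ — violates constraint 4: word begins with /n/ → illicit
/jut/ — violates constraint 1: syllable 1 coda contains /t/, which is not a licensed coda consonant → illicit
/jter/ — violates constraint 1: syllable 1 coda contains /r/, which is not a licensed coda consonant → illicit
/zi.wa/ — σ1 onset /z/, coda /∅/ ok; σ2 onset /w/, coda /∅/ ok → licit
/rzin/ — violates constraint 3: contains banned sequence /rz/ → illicit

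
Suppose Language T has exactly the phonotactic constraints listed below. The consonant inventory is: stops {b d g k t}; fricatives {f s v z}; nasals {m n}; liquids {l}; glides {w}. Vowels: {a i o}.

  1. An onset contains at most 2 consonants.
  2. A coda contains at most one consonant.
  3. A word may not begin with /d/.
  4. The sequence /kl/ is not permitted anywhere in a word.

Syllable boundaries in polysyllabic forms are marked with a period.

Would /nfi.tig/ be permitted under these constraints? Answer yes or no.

/nfi.tig/ — σ1 onset /nf/ (2C), coda /∅/ ok; σ2 onset /t/, coda /g/ ok → permitted

yes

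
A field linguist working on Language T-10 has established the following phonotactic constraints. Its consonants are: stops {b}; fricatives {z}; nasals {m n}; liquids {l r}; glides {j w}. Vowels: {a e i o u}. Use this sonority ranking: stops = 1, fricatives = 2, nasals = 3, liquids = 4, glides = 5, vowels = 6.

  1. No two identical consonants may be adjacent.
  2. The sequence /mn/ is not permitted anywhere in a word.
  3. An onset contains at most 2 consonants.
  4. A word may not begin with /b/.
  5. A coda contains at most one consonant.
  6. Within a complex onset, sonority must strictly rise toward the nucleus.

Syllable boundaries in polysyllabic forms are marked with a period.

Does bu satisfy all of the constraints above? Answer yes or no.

no

bu — violates constraint 4: word begins with /b/ → not permitted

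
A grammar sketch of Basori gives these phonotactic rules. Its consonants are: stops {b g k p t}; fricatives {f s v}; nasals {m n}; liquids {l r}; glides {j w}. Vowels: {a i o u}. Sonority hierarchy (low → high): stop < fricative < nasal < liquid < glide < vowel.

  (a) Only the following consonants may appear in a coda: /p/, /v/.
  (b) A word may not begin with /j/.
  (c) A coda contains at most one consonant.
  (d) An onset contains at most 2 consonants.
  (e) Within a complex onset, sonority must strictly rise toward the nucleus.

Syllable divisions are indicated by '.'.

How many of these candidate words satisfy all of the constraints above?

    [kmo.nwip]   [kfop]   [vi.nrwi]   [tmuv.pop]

3

[kmo.nwip] — σ1 onset /km/ (1→3 rises), coda /∅/ ok; σ2 onset /nw/ (3→5 rises), coda /p/ ok → licit
[kfop] — σ1 onset /kf/ (1→2 rises), coda /p/ ok → licit
[vi.nrwi] — violates constraint (d): syllable 2 onset /nrw/ has 3 consonants (> 2) → illicit
[tmuv.pop] — σ1 onset /tm/ (1→3 rises), coda /v/ ok; σ2 onset /p/, coda /p/ ok → licit
Licit: [kmo.nwip], [kfop], [tmuv.pop] → 3.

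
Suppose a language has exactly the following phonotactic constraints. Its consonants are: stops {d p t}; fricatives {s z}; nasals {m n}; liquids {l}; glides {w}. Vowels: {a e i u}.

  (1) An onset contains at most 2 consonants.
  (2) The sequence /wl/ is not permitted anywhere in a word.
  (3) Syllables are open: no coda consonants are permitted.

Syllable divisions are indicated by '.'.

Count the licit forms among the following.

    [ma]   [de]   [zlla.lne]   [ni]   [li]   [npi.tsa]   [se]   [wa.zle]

[ma] — σ1 onset /m/, coda /∅/ ok → licit
[de] — σ1 onset /d/, coda /∅/ ok → licit
[zlla.lne] — violates constraint 1: syllable 1 onset /zll/ has 3 consonants (> 2) → illicit
[ni] — σ1 onset /n/, coda /∅/ ok → licit
[li] — σ1 onset /l/, coda /∅/ ok → licit
[npi.tsa] — σ1 onset /np/ (2C), coda /∅/ ok; σ2 onset /ts/ (2C), coda /∅/ ok → licit
[se] — σ1 onset /s/, coda /∅/ ok → licit
[wa.zle] — σ1 onset /w/, coda /∅/ ok; σ2 onset /zl/ (2C), coda /∅/ ok → licit
Licit: [ma], [de], [ni], [li], [npi.tsa], [se], [wa.zle] → 7.

7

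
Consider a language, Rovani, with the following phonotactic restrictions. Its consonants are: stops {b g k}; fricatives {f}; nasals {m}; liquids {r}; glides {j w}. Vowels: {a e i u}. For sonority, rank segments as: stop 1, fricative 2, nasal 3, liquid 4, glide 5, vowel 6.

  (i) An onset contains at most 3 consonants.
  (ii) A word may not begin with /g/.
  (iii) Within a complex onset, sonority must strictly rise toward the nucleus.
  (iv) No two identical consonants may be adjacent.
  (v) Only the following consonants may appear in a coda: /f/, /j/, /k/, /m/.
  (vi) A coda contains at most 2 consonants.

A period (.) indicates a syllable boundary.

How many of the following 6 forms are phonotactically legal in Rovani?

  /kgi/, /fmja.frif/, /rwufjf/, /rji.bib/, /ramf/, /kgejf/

/kgi/ — violates constraint (iii): syllable 1 onset /kg/: /k/ (stop, 1) → /g/ (stop, 1) does not rise → phonotactically illegal
/fmja.frif/ — σ1 onset /fmj/ (2→3→5 rises), coda /∅/ ok; σ2 onset /fr/ (2→4 rises), coda /f/ ok → phonotactically legal
/rwufjf/ — violates constraint (vi): syllable 1 coda /fjf/ has 3 consonants (> 2) → phonotactically illegal
/rji.bib/ — violates constraint (v): syllable 2 coda contains /b/, which is not a licensed coda consonant → phonotactically illegal
/ramf/ — σ1 onset /r/, coda /mf/ (2C) ok → phonotactically legal
/kgejf/ — violates constraint (iii): syllable 1 onset /kg/: /k/ (stop, 1) → /g/ (stop, 1) does not rise → phonotactically illegal
Phonotactically legal: /fmja.frif/, /ramf/ → 2.

2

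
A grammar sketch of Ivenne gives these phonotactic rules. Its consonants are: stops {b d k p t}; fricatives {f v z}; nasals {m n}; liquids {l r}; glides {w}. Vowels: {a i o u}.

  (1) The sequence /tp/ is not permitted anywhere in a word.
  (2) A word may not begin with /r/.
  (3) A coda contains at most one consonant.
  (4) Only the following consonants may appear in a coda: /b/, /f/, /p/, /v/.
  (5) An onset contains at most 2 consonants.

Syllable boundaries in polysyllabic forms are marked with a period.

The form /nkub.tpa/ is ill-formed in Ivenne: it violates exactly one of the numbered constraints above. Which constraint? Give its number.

1

/nkub.tpa/: contains banned sequence /tp/.
This is a violation of constraint 1: "The sequence /tp/ is not permitted anywhere in a word."
The remaining constraints (2, 3, 4, 5) are satisfied.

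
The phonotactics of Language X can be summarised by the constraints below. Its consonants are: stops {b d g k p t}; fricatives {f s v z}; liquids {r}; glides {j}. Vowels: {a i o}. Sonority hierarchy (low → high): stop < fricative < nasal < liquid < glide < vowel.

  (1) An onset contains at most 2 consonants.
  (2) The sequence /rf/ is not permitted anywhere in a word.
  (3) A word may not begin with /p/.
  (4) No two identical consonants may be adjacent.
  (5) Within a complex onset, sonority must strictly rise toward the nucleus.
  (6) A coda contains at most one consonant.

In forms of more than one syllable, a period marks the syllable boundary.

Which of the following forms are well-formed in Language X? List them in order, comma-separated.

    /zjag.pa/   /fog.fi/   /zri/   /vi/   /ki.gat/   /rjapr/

/zjag.pa/, /fog.fi/, /zri/, /vi/, /ki.gat/

/zjag.pa/ — σ1 onset /zj/ (2→5 rises), coda /g/ ok; σ2 onset /p/, coda /∅/ ok → well-formed
/fog.fi/ — σ1 onset /f/, coda /g/ ok; σ2 onset /f/, coda /∅/ ok → well-formed
/zri/ — σ1 onset /zr/ (2→4 rises), coda /∅/ ok → well-formed
/vi/ — σ1 onset /v/, coda /∅/ ok → well-formed
/ki.gat/ — σ1 onset /k/, coda /∅/ ok; σ2 onset /g/, coda /t/ ok → well-formed
/rjapr/ — violates constraint 6: syllable 1 coda /pr/ has 2 consonants (> 1) → ill-formed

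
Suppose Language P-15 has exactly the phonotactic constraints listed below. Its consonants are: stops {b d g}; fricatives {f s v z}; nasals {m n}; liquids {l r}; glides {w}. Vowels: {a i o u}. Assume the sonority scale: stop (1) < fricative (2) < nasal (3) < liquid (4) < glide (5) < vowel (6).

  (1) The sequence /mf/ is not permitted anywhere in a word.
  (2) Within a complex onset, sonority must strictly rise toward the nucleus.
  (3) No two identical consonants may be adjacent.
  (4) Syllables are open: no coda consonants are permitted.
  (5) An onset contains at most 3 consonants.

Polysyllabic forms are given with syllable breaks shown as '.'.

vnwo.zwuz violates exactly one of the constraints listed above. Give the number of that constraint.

4

vnwo.zwuz: syllable 2 coda /z/ has 1 consonant (> 0).
This is a violation of constraint 4: "Syllables are open: no coda consonants are permitted."
The remaining constraints (1, 2, 3, 5) are satisfied.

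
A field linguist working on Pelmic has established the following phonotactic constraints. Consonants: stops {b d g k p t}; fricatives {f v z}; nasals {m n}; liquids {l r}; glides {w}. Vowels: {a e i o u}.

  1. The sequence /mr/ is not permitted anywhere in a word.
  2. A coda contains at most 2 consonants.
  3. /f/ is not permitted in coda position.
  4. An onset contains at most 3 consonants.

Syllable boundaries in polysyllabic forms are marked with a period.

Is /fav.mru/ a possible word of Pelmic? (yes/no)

no

/fav.mru/ — violates constraint 1: contains banned sequence /mr/ → illicit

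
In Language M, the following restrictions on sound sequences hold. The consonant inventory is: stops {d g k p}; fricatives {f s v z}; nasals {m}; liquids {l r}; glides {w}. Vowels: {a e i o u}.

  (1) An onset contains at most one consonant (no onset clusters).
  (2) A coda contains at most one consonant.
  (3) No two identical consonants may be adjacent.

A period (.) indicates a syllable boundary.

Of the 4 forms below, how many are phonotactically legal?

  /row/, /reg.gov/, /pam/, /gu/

/row/ — σ1 onset /r/, coda /w/ ok → phonotactically legal
/reg.gov/ — violates constraint 3: adjacent identical consonants /gg/ → phonotactically illegal
/pam/ — σ1 onset /p/, coda /m/ ok → phonotactically legal
/gu/ — σ1 onset /g/, coda /∅/ ok → phonotactically legal
Phonotactically legal: /row/, /pam/, /gu/ → 3.

3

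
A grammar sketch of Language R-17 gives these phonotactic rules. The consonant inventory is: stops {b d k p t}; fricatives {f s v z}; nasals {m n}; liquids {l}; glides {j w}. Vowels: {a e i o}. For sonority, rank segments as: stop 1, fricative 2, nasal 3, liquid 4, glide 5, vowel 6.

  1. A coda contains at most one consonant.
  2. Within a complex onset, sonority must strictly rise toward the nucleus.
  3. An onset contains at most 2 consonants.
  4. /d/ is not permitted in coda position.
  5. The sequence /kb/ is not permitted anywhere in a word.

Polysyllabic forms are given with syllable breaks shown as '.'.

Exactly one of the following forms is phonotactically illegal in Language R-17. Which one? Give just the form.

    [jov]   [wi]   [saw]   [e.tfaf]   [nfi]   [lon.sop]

[nfi]

[jov] — σ1 onset /j/, coda /v/ ok → phonotactically legal
[wi] — σ1 onset /w/, coda /∅/ ok → phonotactically legal
[saw] — σ1 onset /s/, coda /w/ ok → phonotactically legal
[e.tfaf] — σ1 onset /∅/, coda /∅/ ok; σ2 onset /tf/ (1→2 rises), coda /f/ ok → phonotactically legal
[nfi] — violates constraint 2: syllable 1 onset /nf/: /n/ (nasal, 3) → /f/ (fricative, 2) does not rise → phonotactically illegal
[lon.sop] — σ1 onset /l/, coda /n/ ok; σ2 onset /s/, coda /p/ ok → phonotactically legal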